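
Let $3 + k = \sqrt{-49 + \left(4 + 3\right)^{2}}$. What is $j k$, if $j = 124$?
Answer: $-372$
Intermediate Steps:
$k = -3$ ($k = -3 + \sqrt{-49 + \left(4 + 3\right)^{2}} = -3 + \sqrt{-49 + 7^{2}} = -3 + \sqrt{-49 + 49} = -3 + \sqrt{0} = -3 + 0 = -3$)
$j k = 124 \left(-3\right) = -372$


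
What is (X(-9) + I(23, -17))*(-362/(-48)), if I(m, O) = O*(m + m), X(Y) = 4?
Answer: -70409/12 ≈ -5867.4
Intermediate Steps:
I(m, O) = 2*O*m (I(m, O) = O*(2*m) = 2*O*m)
(X(-9) + I(23, -17))*(-362/(-48)) = (4 + 2*(-17)*23)*(-362/(-48)) = (4 - 782)*(-362*(-1/48)) = -778*181/24 = -70409/12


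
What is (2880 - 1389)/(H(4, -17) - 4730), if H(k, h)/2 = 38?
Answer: -1491/4654 ≈ -0.32037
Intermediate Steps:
H(k, h) = 76 (H(k, h) = 2*38 = 76)
(2880 - 1389)/(H(4, -17) - 4730) = (2880 - 1389)/(76 - 4730) = 1491/(-4654) = 1491*(-1/4654) = -1491/4654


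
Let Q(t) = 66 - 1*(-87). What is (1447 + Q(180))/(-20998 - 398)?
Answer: -400/5349 ≈ -0.074780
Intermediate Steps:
Q(t) = 153 (Q(t) = 66 + 87 = 153)
(1447 + Q(180))/(-20998 - 398) = (1447 + 153)/(-20998 - 398) = 1600/(-21396) = 1600*(-1/21396) = -400/5349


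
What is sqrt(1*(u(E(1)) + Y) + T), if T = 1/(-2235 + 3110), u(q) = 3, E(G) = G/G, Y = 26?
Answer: 4*sqrt(55510)/175 ≈ 5.3853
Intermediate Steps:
E(G) = 1
T = 1/875 ≈ 0.0011429
sqrt(1*(u(E(1)) + Y) + T) = sqrt(1*(3 + 26) + 1/875) = sqrt(1*29 + 1/875) = sqrt(29 + 1/875) = sqrt(25376/875) = 4*sqrt(55510)/175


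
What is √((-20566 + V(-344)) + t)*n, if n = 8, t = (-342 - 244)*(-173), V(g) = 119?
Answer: 8*√80931 ≈ 2275.9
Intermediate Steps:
t = 101378 (t = -586*(-173) = 101378)
√((-20566 + V(-344)) + t)*n = √((-20566 + 119) + 101378)*8 = √(-20447 + 101378)*8 = √80931*8 = 8*√80931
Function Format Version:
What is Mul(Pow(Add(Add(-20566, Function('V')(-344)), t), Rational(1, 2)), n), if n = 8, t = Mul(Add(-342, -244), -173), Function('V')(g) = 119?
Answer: Mul(8, Pow(80931, Rational(1, 2))) ≈ 2275.9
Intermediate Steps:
t = 101378 (t = Mul(-586, -173) = 101378)
Mul(Pow(Add(Add(-20566, Function('V')(-344)), t), Rational(1, 2)), n) = Mul(Pow(Add(Add(-20566, 119), 101378), Rational(1, 2)), 8) = Mul(Pow(Add(-20447, 101378), Rational(1, 2)), 8) = Mul(Pow(80931, Rational(1, 2)), 8) = Mul(8, Pow(80931, Rational(1, 2)))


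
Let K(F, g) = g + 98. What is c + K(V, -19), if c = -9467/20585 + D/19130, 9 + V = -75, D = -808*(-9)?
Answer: 3107808336/39379105 ≈ 78.920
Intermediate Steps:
D = 7272
V = -84 (V = -9 - 75 = -84)
K(F, g) = 98 + g
c = -3140959/39379105 (c = -9467/20585 + 7272/19130 = -9467*1/20585 + 7272*(1/19130) = -9467/20585 + 3636/9565 = -3140959/39379105 ≈ -0.079762)
c + K(V, -19) = -3140959/39379105 + (98 - 19) = -3140959/39379105 + 79 = 3107808336/39379105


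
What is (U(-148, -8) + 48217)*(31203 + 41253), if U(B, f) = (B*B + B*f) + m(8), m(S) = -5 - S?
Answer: 5165533152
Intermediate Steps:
U(B, f) = -13 + B² + B*f (U(B, f) = (B*B + B*f) + (-5 - 1*8) = (B² + B*f) + (-5 - 8) = (B² + B*f) - 13 = -13 + B² + B*f)
(U(-148, -8) + 48217)*(31203 + 41253) = ((-13 + (-148)² - 148*(-8)) + 48217)*(31203 + 41253) = ((-13 + 21904 + 1184) + 48217)*72456 = (23075 + 48217)*72456 = 71292*72456 = 5165533152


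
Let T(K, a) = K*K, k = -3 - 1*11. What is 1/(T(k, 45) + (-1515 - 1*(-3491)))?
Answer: 1/2172 ≈ 0.00046040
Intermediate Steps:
k = -14 (k = -3 - 11 = -14)
T(K, a) = K**2
1/(T(k, 45) + (-1515 - 1*(-3491))) = 1/((-14)**2 + (-1515 - 1*(-3491))) = 1/(196 + (-1515 + 3491)) = 1/(196 + 1976) = 1/2172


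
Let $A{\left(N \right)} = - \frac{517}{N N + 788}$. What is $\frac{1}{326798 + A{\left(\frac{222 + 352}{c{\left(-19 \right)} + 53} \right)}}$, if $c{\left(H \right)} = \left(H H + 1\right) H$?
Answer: $\frac{749099224}{244803636731627} \approx 3.06 \cdot 10^{-6}$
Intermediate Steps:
$c{\left(H \right)} = H \left(1 + H^{2}\right)$ ($c{\left(H \right)} = \left(H^{2} + 1\right) H = \left(1 + H^{2}\right) H = H \left(1 + H^{2}\right)$)
$A{\left(N \right)} = - \frac{517}{788 + N^{2}}$ ($A{\left(N \right)} = - \frac{517}{N^{2} + 788} = - \frac{517}{788 + N^{2}}$)
$\frac{1}{326798 + A{\left(\frac{222 + 352}{c{\left(-19 \right)} + 53} \right)}} = \frac{1}{326798 - \frac{517}{788 + \left(\frac{222 + 352}{\left(-19 + \left(-19\right)^{3}\right) + 53}\right)^{2}}} = \frac{1}{326798 - \frac{517}{788 + \left(\frac{574}{\left(-19 - 6859\right) + 53}\right)^{2}}} = \frac{1}{326798 - \frac{517}{788 + \left(\frac{574}{-6878 + 53}\right)^{2}}} = \frac{1}{326798 - \frac{517}{788 + \left(\frac{574}{-6825}\right)^{2}}} = \frac{1}{326798 - \frac{517}{788 + \left(574 \left(- \frac{1}{6825}\right)\right)^{2}}} = \frac{1}{326798 - \frac{517}{788 + \left(- \frac{82}{975}\right)^{2}}} = \frac{1}{326798 - \frac{517}{788 + \frac{6724}{950625}}} = \frac{1}{326798 - \frac{517}{\frac{749099224}{950625}}} = \frac{1}{326798 - \frac{491473125}{749099224}} = \frac{1}{\frac{244803636731627}{749099224}} = \frac{749099224}{244803636731627}$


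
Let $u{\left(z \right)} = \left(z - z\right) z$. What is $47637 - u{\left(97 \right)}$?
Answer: $47637$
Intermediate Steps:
$u{\left(z \right)} = 0$ ($u{\left(z \right)} = 0 z = 0$)
$47637 - u{\left(97 \right)} = 47637 - 0 = 47637 + 0 = 47637$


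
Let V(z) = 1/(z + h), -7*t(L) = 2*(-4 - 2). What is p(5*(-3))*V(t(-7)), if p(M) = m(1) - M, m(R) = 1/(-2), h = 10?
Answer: 203/164 ≈ 1.2378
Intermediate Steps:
t(L) = 12/7 (t(L) = -2*(-4 - 2)/7 = -2*(-6)/7 = -⅐*(-12) = 12/7)
m(R) = -½
p(M) = -½ - M
V(z) = 1/(10 + z) (V(z) = 1/(z + 10) = 1/(10 + z))
p(5*(-3))*V(t(-7)) = (-½ - 5*(-3))/(10 + 12/7) = (-½ - 1*(-15))/(82/7) = (-½ + 15)*(7/82) = (29/2)*(7/82) = 203/164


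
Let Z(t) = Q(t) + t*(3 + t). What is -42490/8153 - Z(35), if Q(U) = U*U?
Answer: -20873405/8153 ≈ -2560.2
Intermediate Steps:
Q(U) = U²
Z(t) = t² + t*(3 + t)
-42490/8153 - Z(35) = -42490/8153 - 35*(3 + 2*35) = -42490*1/8153 - 35*(3 + 70) = -42490/8153 - 35*73 = -42490/8153 - 1*2555 = -42490/8153 - 2555 = -20873405/8153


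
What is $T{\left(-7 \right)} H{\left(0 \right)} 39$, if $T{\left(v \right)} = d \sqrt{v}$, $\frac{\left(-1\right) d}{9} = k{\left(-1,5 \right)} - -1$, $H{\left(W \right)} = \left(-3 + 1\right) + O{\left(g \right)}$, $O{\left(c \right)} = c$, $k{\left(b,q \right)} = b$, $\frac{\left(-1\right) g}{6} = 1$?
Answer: $0$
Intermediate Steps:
$g = -6$ ($g = \left(-6\right) 1 = -6$)
$H{\left(W \right)} = -8$ ($H{\left(W \right)} = \left(-3 + 1\right) - 6 = -2 - 6 = -8$)
$d = 0$ ($d = - 9 \left(-1 - -1\right) = - 9 \left(-1 + 1\right) = \left(-9\right) 0 = 0$)
$T{\left(v \right)} = 0$ ($T{\left(v \right)} = 0 \sqrt{v} = 0$)
$T{\left(-7 \right)} H{\left(0 \right)} 39 = 0 \left(-8\right) 39 = 0 \cdot 39 = 0$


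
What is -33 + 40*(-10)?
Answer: -433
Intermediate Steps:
-33 + 40*(-10) = -33 - 400 = -433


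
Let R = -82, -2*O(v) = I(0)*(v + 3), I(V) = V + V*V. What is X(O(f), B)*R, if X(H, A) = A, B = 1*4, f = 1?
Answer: -328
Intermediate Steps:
B = 4
I(V) = V + V²
O(v) = 0 (O(v) = -0*(1 + 0)*(v + 3)/2 = -0*1*(3 + v)/2 = -0*(3 + v) = -½*0 = 0)
X(O(f), B)*R = 4*(-82) = -328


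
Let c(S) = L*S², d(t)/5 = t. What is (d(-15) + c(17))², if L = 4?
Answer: 1168561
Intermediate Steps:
d(t) = 5*t
c(S) = 4*S²
(d(-15) + c(17))² = (5*(-15) + 4*17²)² = (-75 + 4*289)² = (-75 + 1156)² = 1081² = 1168561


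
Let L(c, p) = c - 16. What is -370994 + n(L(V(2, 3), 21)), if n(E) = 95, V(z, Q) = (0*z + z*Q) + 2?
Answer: -370899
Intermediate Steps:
V(z, Q) = 2 + Q*z (V(z, Q) = (0 + Q*z) + 2 = Q*z + 2 = 2 + Q*z)
L(c, p) = -16 + c
-370994 + n(L(V(2, 3), 21)) = -370994 + 95 = -370899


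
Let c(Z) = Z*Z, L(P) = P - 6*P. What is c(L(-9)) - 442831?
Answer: -440806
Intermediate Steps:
L(P) = -5*P
c(Z) = Z**2
c(L(-9)) - 442831 = (-5*(-9))**2 - 442831 = 45**2 - 442831 = 2025 - 442831 = -440806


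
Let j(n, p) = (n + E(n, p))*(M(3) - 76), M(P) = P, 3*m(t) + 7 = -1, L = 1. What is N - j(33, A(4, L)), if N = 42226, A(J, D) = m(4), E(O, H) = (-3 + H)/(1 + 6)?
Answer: 936094/21 ≈ 44576.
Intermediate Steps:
E(O, H) = -3/7 + H/7 (E(O, H) = (-3 + H)/7 = (-3 + H)*(⅐) = -3/7 + H/7)
m(t) = -8/3 (m(t) = -7/3 + (⅓)*(-1) = -7/3 - ⅓ = -8/3)
A(J, D) = -8/3
j(n, p) = 219/7 - 73*n - 73*p/7 (j(n, p) = (n + (-3/7 + p/7))*(3 - 76) = (-3/7 + n + p/7)*(-73) = 219/7 - 73*n - 73*p/7)
N - j(33, A(4, L)) = 42226 - (219/7 - 73*33 - 73/7*(-8/3)) = 42226 - (219/7 - 2409 + 584/21) = 42226 - 1*(-49348/21) = 42226 + 49348/21 = 936094/21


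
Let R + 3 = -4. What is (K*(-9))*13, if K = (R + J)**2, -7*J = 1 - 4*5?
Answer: -105300/49 ≈ -2149.0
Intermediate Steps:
R = -7 (R = -3 - 4 = -7)
J = 19/7 (J = -(1 - 4*5)/7 = -(1 - 20)/7 = -1/7*(-19) = 19/7 ≈ 2.7143)
K = 900/49 (K = (-7 + 19/7)**2 = (-30/7)**2 = 900/49 ≈ 18.367)
(K*(-9))*13 = ((900/49)*(-9))*13 = -8100/49*13 = -105300/49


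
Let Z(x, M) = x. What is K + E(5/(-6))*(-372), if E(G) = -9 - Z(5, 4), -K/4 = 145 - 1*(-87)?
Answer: 4280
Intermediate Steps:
K = -928 (K = -4*(145 - 1*(-87)) = -4*(145 + 87) = -4*232 = -928)
E(G) = -14 (E(G) = -9 - 1*5 = -9 - 5 = -14)
K + E(5/(-6))*(-372) = -928 - 14*(-372) = -928 + 5208 = 4280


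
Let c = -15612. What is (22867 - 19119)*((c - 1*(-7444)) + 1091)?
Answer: -26524596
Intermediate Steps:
(22867 - 19119)*((c - 1*(-7444)) + 1091) = (22867 - 19119)*((-15612 - 1*(-7444)) + 1091) = 3748*((-15612 + 7444) + 1091) = 3748*(-8168 + 1091) = 3748*(-7077) = -26524596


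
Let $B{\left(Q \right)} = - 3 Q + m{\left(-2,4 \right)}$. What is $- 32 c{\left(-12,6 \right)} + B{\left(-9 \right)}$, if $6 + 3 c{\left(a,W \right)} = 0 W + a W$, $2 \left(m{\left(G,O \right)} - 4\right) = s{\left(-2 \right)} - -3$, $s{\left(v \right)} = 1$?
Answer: $865$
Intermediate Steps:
$m{\left(G,O \right)} = 6$ ($m{\left(G,O \right)} = 4 + \frac{1 - -3}{2} = 4 + \frac{1 + 3}{2} = 4 + \frac{1}{2} \cdot 4 = 4 + 2 = 6$)
$c{\left(a,W \right)} = -2 + \frac{W a}{3}$ ($c{\left(a,W \right)} = -2 + \frac{0 W + a W}{3} = -2 + \frac{0 + W a}{3} = -2 + \frac{W a}{3}$)
$B{\left(Q \right)} = 6 - 3 Q$ ($B{\left(Q \right)} = - 3 Q + 6 = 6 - 3 Q$)
$- 32 c{\left(-12,6 \right)} + B{\left(-9 \right)} = - 32 \left(-2 + \frac{1}{3} \cdot 6 \left(-12\right)\right) + \left(6 - -27\right) = - 32 \left(-2 - 24\right) + \left(6 + 27\right) = \left(-32\right) \left(-26\right) + 33 = 832 + 33 = 865$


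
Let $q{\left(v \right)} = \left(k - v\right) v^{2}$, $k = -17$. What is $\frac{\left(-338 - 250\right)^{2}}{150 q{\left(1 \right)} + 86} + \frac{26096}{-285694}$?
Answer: $- \frac{24711300320}{186701029} \approx -132.36$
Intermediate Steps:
$q{\left(v \right)} = v^{2} \left(-17 - v\right)$ ($q{\left(v \right)} = \left(-17 - v\right) v^{2} = v^{2} \left(-17 - v\right)$)
$\frac{\left(-338 - 250\right)^{2}}{150 q{\left(1 \right)} + 86} + \frac{26096}{-285694} = \frac{\left(-338 - 250\right)^{2}}{150 \cdot 1^{2} \left(-17 - 1\right) + 86} + \frac{26096}{-285694} = \frac{\left(-588\right)^{2}}{150 \cdot 1 \left(-17 - 1\right) + 86} + 26096 \left(- \frac{1}{285694}\right) = \frac{345744}{150 \cdot 1 \left(-18\right) + 86} - \frac{13048}{142847} = \frac{345744}{150 \left(-18\right) + 86} - \frac{13048}{142847} = \frac{345744}{-2700 + 86} - \frac{13048}{142847} = \frac{345744}{-2614} - \frac{13048}{142847} = 345744 \left(- \frac{1}{2614}\right) - \frac{13048}{142847} = - \frac{172872}{1307} - \frac{13048}{142847} = - \frac{24711300320}{186701029}$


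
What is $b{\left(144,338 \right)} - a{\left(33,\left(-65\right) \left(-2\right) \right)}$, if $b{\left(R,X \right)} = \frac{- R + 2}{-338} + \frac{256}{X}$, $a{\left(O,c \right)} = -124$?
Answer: $\frac{21155}{169} \approx 125.18$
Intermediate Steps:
$b{\left(R,X \right)} = - \frac{1}{169} + \frac{256}{X} + \frac{R}{338}$ ($b{\left(R,X \right)} = \left(2 - R\right) \left(- \frac{1}{338}\right) + \frac{256}{X} = \left(- \frac{1}{169} + \frac{R}{338}\right) + \frac{256}{X} = - \frac{1}{169} + \frac{256}{X} + \frac{R}{338}$)
$b{\left(144,338 \right)} - a{\left(33,\left(-65\right) \left(-2\right) \right)} = \frac{86528 + 338 \left(-2 + 144\right)}{338 \cdot 338} - -124 = \frac{1}{338} \cdot \frac{1}{338} \left(86528 + 338 \cdot 142\right) + 124 = \frac{1}{338} \cdot \frac{1}{338} \left(86528 + 47996\right) + 124 = \frac{1}{338} \cdot \frac{1}{338} \cdot 134524 + 124 = \frac{199}{169} + 124 = \frac{21155}{169}$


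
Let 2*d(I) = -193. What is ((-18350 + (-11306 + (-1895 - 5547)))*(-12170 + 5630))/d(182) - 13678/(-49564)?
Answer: -12025261958953/4782926 ≈ -2.5142e+6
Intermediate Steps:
d(I) = -193/2 (d(I) = (½)*(-193) = -193/2)
((-18350 + (-11306 + (-1895 - 5547)))*(-12170 + 5630))/d(182) - 13678/(-49564) = ((-18350 + (-11306 + (-1895 - 5547)))*(-12170 + 5630))/(-193/2) - 13678/(-49564) = ((-18350 + (-11306 - 7442))*(-6540))*(-2/193) - 13678*(-1/49564) = ((-18350 - 18748)*(-6540))*(-2/193) + 6839/24782 = -37098*(-6540)*(-2/193) + 6839/24782 = 242620920*(-2/193) + 6839/24782 = -485241840/193 + 6839/24782 = -12025261958953/4782926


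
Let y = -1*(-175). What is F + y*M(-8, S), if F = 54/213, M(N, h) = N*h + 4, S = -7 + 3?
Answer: 447318/71 ≈ 6300.3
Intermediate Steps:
S = -4
M(N, h) = 4 + N*h
y = 175
F = 18/71 (F = 54*(1/213) = 18/71 ≈ 0.25352)
F + y*M(-8, S) = 18/71 + 175*(4 - 8*(-4)) = 18/71 + 175*(4 + 32) = 18/71 + 175*36 = 18/71 + 6300 = 447318/71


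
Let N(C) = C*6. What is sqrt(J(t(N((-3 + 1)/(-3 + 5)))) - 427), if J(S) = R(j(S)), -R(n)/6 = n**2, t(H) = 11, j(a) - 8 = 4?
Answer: I*sqrt(1291) ≈ 35.93*I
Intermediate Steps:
N(C) = 6*C
j(a) = 12 (j(a) = 8 + 4 = 12)
R(n) = -6*n**2
J(S) = -864 (J(S) = -6*12**2 = -6*144 = -864)
sqrt(J(t(N((-3 + 1)/(-3 + 5)))) - 427) = sqrt(-864 - 427) = sqrt(-1291) = I*sqrt(1291)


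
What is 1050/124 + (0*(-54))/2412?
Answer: 525/62 ≈ 8.4677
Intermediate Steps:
1050/124 + (0*(-54))/2412 = 1050*(1/124) + 0*(1/2412) = 525/62 + 0 = 525/62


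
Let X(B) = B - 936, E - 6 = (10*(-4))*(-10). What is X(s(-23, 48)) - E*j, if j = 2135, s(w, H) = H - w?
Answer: -867675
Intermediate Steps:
E = 406 (E = 6 + (10*(-4))*(-10) = 6 - 40*(-10) = 6 + 400 = 406)
X(B) = -936 + B
X(s(-23, 48)) - E*j = (-936 + (48 - 1*(-23))) - 406*2135 = (-936 + (48 + 23)) - 1*866810 = (-936 + 71) - 866810 = -865 - 866810 = -867675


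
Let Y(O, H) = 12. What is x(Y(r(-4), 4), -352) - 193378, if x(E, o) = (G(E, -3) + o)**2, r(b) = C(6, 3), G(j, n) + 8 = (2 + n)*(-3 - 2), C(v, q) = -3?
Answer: -67353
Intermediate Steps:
G(j, n) = -18 - 5*n (G(j, n) = -8 + (2 + n)*(-3 - 2) = -8 + (2 + n)*(-5) = -8 + (-10 - 5*n) = -18 - 5*n)
r(b) = -3
x(E, o) = (-3 + o)**2 (x(E, o) = ((-18 - 5*(-3)) + o)**2 = ((-18 + 15) + o)**2 = (-3 + o)**2)
x(Y(r(-4), 4), -352) - 193378 = (-3 - 352)**2 - 193378 = (-355)**2 - 193378 = 126025 - 193378 = -67353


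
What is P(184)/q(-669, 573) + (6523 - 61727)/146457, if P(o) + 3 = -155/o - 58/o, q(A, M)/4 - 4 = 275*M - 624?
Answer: -1275443258225/3383709721632 ≈ -0.37694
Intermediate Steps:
q(A, M) = -2480 + 1100*M (q(A, M) = 16 + 4*(275*M - 624) = 16 + 4*(-624 + 275*M) = 16 + (-2496 + 1100*M) = -2480 + 1100*M)
P(o) = -3 - 213/o (P(o) = -3 + (-155/o - 58/o) = -3 - 213/o)
P(184)/q(-669, 573) + (6523 - 61727)/146457 = (-3 - 213/184)/(-2480 + 1100*573) + (6523 - 61727)/146457 = (-3 - 213*1/184)/(-2480 + 630300) - 55204*1/146457 = (-3 - 213/184)/627820 - 55204/146457 = -765/184*1/627820 - 55204/146457 = -153/23103776 - 55204/146457 = -1275443258225/3383709721632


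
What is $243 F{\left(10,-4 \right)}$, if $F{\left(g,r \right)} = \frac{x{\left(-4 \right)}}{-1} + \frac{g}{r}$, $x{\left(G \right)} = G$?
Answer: $\frac{729}{2} \approx 364.5$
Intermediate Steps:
$F{\left(g,r \right)} = 4 + \frac{g}{r}$ ($F{\left(g,r \right)} = - \frac{4}{-1} + \frac{g}{r} = \left(-4\right) \left(-1\right) + \frac{g}{r} = 4 + \frac{g}{r}$)
$243 F{\left(10,-4 \right)} = 243 \left(4 + \frac{10}{-4}\right) = 243 \left(4 + 10 \left(- \frac{1}{4}\right)\right) = 243 \left(4 - \frac{5}{2}\right) = 243 \cdot \frac{3}{2} = \frac{729}{2}$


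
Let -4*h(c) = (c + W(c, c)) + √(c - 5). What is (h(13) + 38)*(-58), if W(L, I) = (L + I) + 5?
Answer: -1566 + 29*√2 ≈ -1525.0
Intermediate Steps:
W(L, I) = 5 + I + L (W(L, I) = (I + L) + 5 = 5 + I + L)
h(c) = -5/4 - 3*c/4 - √(-5 + c)/4 (h(c) = -((c + (5 + c + c)) + √(c - 5))/4 = -((c + (5 + 2*c)) + √(-5 + c))/4 = -((5 + 3*c) + √(-5 + c))/4 = -(5 + √(-5 + c) + 3*c)/4 = -5/4 - 3*c/4 - √(-5 + c)/4)
(h(13) + 38)*(-58) = ((-5/4 - ¾*13 - √(-5 + 13)/4) + 38)*(-58) = ((-5/4 - 39/4 - √2/2) + 38)*(-58) = ((-11 - √2/2) + 38)*(-58) = (27 - √2/2)*(-58) = -1566 + 29*√2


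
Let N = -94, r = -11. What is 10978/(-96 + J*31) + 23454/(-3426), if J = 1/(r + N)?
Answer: -697709889/5773381 ≈ -120.85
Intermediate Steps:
J = -1/105 (J = 1/(-11 - 94) = 1/(-105) = -1/105 ≈ -0.0095238)
10978/(-96 + J*31) + 23454/(-3426) = 10978/(-96 - 1/105*31) + 23454/(-3426) = 10978/(-96 - 31/105) + 23454*(-1/3426) = 10978/(-10111/105) - 3909/571 = 10978*(-105/10111) - 3909/571 = -1152690/10111 - 3909/571 = -697709889/5773381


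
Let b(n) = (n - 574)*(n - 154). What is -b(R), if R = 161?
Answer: 2891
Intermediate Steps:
b(n) = (-574 + n)*(-154 + n)
-b(R) = -(88396 + 161**2 - 728*161) = -(88396 + 25921 - 117208) = -1*(-2891) = 2891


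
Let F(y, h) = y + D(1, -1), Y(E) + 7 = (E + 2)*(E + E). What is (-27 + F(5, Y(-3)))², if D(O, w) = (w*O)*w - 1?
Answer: 484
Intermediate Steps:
Y(E) = -7 + 2*E*(2 + E) (Y(E) = -7 + (E + 2)*(E + E) = -7 + (2 + E)*(2*E) = -7 + 2*E*(2 + E))
D(O, w) = -1 + O*w² (D(O, w) = (O*w)*w - 1 = O*w² - 1 = -1 + O*w²)
F(y, h) = y (F(y, h) = y + (-1 + 1*(-1)²) = y + (-1 + 1*1) = y + (-1 + 1) = y + 0 = y)
(-27 + F(5, Y(-3)))² = (-27 + 5)² = (-22)² = 484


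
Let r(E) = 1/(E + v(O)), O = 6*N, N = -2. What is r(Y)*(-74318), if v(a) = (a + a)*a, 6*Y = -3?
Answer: -148636/575 ≈ -258.50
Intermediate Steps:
Y = -½ (Y = (⅙)*(-3) = -½ ≈ -0.50000)
O = -12 (O = 6*(-2) = -12)
v(a) = 2*a² (v(a) = (2*a)*a = 2*a²)
r(E) = 1/(288 + E) (r(E) = 1/(E + 2*(-12)²) = 1/(E + 2*144) = 1/(E + 288) = 1/(288 + E))
r(Y)*(-74318) = -74318/(288 - ½) = -74318/(575/2) = (2/575)*(-74318) = -148636/575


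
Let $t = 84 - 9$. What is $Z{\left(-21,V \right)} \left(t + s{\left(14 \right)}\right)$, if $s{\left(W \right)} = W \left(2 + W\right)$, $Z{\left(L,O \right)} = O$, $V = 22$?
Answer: $6578$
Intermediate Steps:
$t = 75$
$Z{\left(-21,V \right)} \left(t + s{\left(14 \right)}\right) = 22 \left(75 + 14 \left(2 + 14\right)\right) = 22 \left(75 + 14 \cdot 16\right) = 22 \left(75 + 224\right) = 22 \cdot 299 = 6578$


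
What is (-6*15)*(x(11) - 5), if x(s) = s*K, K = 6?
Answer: -5490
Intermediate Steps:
x(s) = 6*s (x(s) = s*6 = 6*s)
(-6*15)*(x(11) - 5) = (-6*15)*(6*11 - 5) = -90*(66 - 5) = -90*61 = -5490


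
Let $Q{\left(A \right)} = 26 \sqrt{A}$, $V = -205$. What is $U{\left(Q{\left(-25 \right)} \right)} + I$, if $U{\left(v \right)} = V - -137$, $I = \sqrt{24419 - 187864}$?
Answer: $-68 + i \sqrt{163445} \approx -68.0 + 404.28 i$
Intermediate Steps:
$I = i \sqrt{163445}$ ($I = \sqrt{-163445} = i \sqrt{163445} \approx 404.28 i$)
$U{\left(v \right)} = -68$ ($U{\left(v \right)} = -205 - -137 = -205 + 137 = -68$)
$U{\left(Q{\left(-25 \right)} \right)} + I = -68 + i \sqrt{163445}$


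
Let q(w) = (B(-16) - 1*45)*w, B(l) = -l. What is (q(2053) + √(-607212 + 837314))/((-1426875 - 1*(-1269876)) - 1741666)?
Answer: 59537/1898665 - √230102/1898665 ≈ 0.031105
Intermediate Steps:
q(w) = -29*w (q(w) = (-1*(-16) - 1*45)*w = (16 - 45)*w = -29*w)
(q(2053) + √(-607212 + 837314))/((-1426875 - 1*(-1269876)) - 1741666) = (-29*2053 + √(-607212 + 837314))/((-1426875 - 1*(-1269876)) - 1741666) = (-59537 + √230102)/((-1426875 + 1269876) - 1741666) = (-59537 + √230102)/(-156999 - 1741666) = (-59537 + √230102)/(-1898665) = (-59537 + √230102)*(-1/1898665) = 59537/1898665 - √230102/1898665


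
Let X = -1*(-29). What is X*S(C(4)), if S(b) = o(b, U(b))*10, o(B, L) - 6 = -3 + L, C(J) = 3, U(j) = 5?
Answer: 2320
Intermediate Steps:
o(B, L) = 3 + L (o(B, L) = 6 + (-3 + L) = 3 + L)
S(b) = 80 (S(b) = (3 + 5)*10 = 8*10 = 80)
X = 29
X*S(C(4)) = 29*80 = 2320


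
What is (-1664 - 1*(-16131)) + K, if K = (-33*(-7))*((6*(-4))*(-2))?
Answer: 25555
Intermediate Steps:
K = 11088 (K = 231*(-24*(-2)) = 231*48 = 11088)
(-1664 - 1*(-16131)) + K = (-1664 - 1*(-16131)) + 11088 = (-1664 + 16131) + 11088 = 14467 + 11088 = 25555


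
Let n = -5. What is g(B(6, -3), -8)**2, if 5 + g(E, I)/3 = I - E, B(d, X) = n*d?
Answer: 2601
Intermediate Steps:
B(d, X) = -5*d
g(E, I) = -15 - 3*E + 3*I (g(E, I) = -15 + 3*(I - E) = -15 + (-3*E + 3*I) = -15 - 3*E + 3*I)
g(B(6, -3), -8)**2 = (-15 - (-15)*6 + 3*(-8))**2 = (-15 - 3*(-30) - 24)**2 = (-15 + 90 - 24)**2 = 51**2 = 2601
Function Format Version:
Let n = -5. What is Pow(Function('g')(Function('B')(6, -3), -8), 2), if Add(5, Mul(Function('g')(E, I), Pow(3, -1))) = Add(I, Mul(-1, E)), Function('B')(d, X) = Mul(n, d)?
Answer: 2601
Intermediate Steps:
Function('B')(d, X) = Mul(-5, d)
Function('g')(E, I) = Add(-15, Mul(-3, E), Mul(3, I)) (Function('g')(E, I) = Add(-15, Mul(3, Add(I, Mul(-1, E)))) = Add(-15, Add(Mul(-3, E), Mul(3, I))) = Add(-15, Mul(-3, E), Mul(3, I)))
Pow(Function('g')(Function('B')(6, -3), -8), 2) = Pow(Add(-15, Mul(-3, Mul(-5, 6)), Mul(3, -8)), 2) = Pow(Add(-15, Mul(-3, -30), -24), 2) = Pow(Add(-15, 90, -24), 2) = Pow(51, 2) = 2601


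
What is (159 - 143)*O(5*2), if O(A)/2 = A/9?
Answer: 320/9 ≈ 35.556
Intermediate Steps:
O(A) = 2*A/9 (O(A) = 2*(A/9) = 2*A/9)
(159 - 143)*O(5*2) = (159 - 143)*(2*(5*2)/9) = 16*((2/9)*10) = 16*(20/9) = 320/9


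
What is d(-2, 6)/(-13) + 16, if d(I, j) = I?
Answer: 210/13 ≈ 16.154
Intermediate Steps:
d(-2, 6)/(-13) + 16 = -2/(-13) + 16 = -1/13*(-2) + 16 = 2/13 + 16 = 210/13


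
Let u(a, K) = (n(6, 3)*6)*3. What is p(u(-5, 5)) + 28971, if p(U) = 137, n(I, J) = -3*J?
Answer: 29108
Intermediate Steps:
u(a, K) = -162 (u(a, K) = (-3*3*6)*3 = -9*6*3 = -54*3 = -162)
p(u(-5, 5)) + 28971 = 137 + 28971 = 29108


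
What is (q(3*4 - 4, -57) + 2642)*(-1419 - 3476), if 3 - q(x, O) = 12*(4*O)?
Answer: -26339995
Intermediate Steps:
q(x, O) = 3 - 48*O (q(x, O) = 3 - 12*4*O = 3 - 48*O)
(q(3*4 - 4, -57) + 2642)*(-1419 - 3476) = ((3 - 48*(-57)) + 2642)*(-1419 - 3476) = ((3 + 2736) + 2642)*(-4895) = (2739 + 2642)*(-4895) = 5381*(-4895) = -26339995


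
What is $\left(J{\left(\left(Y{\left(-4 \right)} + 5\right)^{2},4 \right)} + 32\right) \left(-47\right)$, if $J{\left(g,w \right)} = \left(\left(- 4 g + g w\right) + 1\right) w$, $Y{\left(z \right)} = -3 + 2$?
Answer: $-1692$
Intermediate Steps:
$Y{\left(z \right)} = -1$
$J{\left(g,w \right)} = w \left(1 - 4 g + g w\right)$ ($J{\left(g,w \right)} = \left(1 - 4 g + g w\right) w = w \left(1 - 4 g + g w\right)$)
$\left(J{\left(\left(Y{\left(-4 \right)} + 5\right)^{2},4 \right)} + 32\right) \left(-47\right) = \left(4 \left(1 - 4 \left(-1 + 5\right)^{2} + \left(-1 + 5\right)^{2} \cdot 4\right) + 32\right) \left(-47\right) = \left(4 \left(1 - 4 \cdot 4^{2} + 4^{2} \cdot 4\right) + 32\right) \left(-47\right) = \left(4 \left(1 - 64 + 16 \cdot 4\right) + 32\right) \left(-47\right) = \left(4 \left(1 - 64 + 64\right) + 32\right) \left(-47\right) = \left(4 \cdot 1 + 32\right) \left(-47\right) = \left(4 + 32\right) \left(-47\right) = 36 \left(-47\right) = -1692$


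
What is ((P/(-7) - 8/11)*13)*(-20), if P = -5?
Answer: 260/77 ≈ 3.3766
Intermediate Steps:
((P/(-7) - 8/11)*13)*(-20) = ((-5/(-7) - 8/11)*13)*(-20) = ((-5*(-⅐) - 8*1/11)*13)*(-20) = ((5/7 - 8/11)*13)*(-20) = -1/77*13*(-20) = -13/77*(-20) = 260/77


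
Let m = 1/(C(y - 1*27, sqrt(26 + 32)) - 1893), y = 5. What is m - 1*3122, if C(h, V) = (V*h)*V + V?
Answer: -31352697535/10042503 - sqrt(58)/10042503 ≈ -3122.0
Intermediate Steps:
C(h, V) = V + h*V**2 (C(h, V) = h*V**2 + V = V + h*V**2)
m = 1/(-1893 + sqrt(58)*(1 - 22*sqrt(58))) (m = 1/(sqrt(26 + 32)*(1 + sqrt(26 + 32)*(5 - 1*27)) - 1893) = 1/(sqrt(58)*(1 + sqrt(58)*(5 - 27)) - 1893) = 1/(sqrt(58)*(1 + sqrt(58)*(-22)) - 1893) = 1/(sqrt(58)*(1 - 22*sqrt(58)) - 1893) = 1/(-1893 + sqrt(58)*(1 - 22*sqrt(58))) ≈ -0.00031632)
m - 1*3122 = (-3169/10042503 - sqrt(58)/10042503) - 1*3122 = (-3169/10042503 - sqrt(58)/10042503) - 3122 = -31352697535/10042503 - sqrt(58)/10042503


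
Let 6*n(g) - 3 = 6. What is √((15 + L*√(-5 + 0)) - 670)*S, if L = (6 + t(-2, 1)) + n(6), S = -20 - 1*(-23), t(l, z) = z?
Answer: 3*√(-2620 + 34*I*√5)/2 ≈ 1.1139 + 76.787*I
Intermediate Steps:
n(g) = 3/2 (n(g) = ½ + (⅙)*6 = ½ + 1 = 3/2)
S = 3 (S = -20 + 23 = 3)
L = 17/2 (L = (6 + 1) + 3/2 = 7 + 3/2 = 17/2 ≈ 8.5000)
√((15 + L*√(-5 + 0)) - 670)*S = √((15 + 17*√(-5 + 0)/2) - 670)*3 = √((15 + 17*√(-5)/2) - 670)*3 = √((15 + 17*(I*√5)/2) - 670)*3 = √((15 + 17*I*√5/2) - 670)*3 = √(-655 + 17*I*√5/2)*3 = 3*√(-655 + 17*I*√5/2)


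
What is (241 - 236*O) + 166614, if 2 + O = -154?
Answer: 203671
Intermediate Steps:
O = -156 (O = -2 - 154 = -156)
(241 - 236*O) + 166614 = (241 - 236*(-156)) + 166614 = (241 + 36816) + 166614 = 37057 + 166614 = 203671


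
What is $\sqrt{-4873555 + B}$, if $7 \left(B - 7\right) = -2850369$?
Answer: $\frac{3 i \sqrt{28750715}}{7} \approx 2298.0 i$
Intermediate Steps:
$B = - \frac{2850320}{7}$ ($B = 7 + \frac{1}{7} \left(-2850369\right) = 7 - \frac{2850369}{7} = - \frac{2850320}{7} \approx -4.0719 \cdot 10^{5}$)
$\sqrt{-4873555 + B} = \sqrt{-4873555 - \frac{2850320}{7}} = \sqrt{- \frac{36965205}{7}} = \frac{3 i \sqrt{28750715}}{7}$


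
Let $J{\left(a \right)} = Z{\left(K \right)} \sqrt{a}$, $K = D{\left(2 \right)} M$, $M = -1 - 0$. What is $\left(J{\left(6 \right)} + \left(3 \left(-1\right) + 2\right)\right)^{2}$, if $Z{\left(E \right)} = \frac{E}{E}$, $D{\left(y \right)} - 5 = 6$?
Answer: $\left(1 - \sqrt{6}\right)^{2} \approx 2.101$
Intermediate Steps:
$M = -1$ ($M = -1 + 0 = -1$)
$D{\left(y \right)} = 11$ ($D{\left(y \right)} = 5 + 6 = 11$)
$K = -11$ ($K = 11 \left(-1\right) = -11$)
$Z{\left(E \right)} = 1$
$J{\left(a \right)} = \sqrt{a}$ ($J{\left(a \right)} = 1 \sqrt{a} = \sqrt{a}$)
$\left(J{\left(6 \right)} + \left(3 \left(-1\right) + 2\right)\right)^{2} = \left(\sqrt{6} + \left(3 \left(-1\right) + 2\right)\right)^{2} = \left(\sqrt{6} + \left(-3 + 2\right)\right)^{2} = \left(\sqrt{6} - 1\right)^{2} = \left(-1 + \sqrt{6}\right)^{2}$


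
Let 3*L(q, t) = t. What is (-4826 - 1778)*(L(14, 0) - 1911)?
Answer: 12620244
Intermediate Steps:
L(q, t) = t/3
(-4826 - 1778)*(L(14, 0) - 1911) = (-4826 - 1778)*((1/3)*0 - 1911) = -6604*(0 - 1911) = -6604*(-1911) = 12620244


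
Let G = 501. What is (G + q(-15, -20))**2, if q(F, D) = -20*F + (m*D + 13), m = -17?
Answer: 1331716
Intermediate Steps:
q(F, D) = 13 - 20*F - 17*D (q(F, D) = -20*F + (-17*D + 13) = -20*F + (13 - 17*D) = 13 - 20*F - 17*D)
(G + q(-15, -20))**2 = (501 + (13 - 20*(-15) - 17*(-20)))**2 = (501 + (13 + 300 + 340))**2 = (501 + 653)**2 = 1154**2 = 1331716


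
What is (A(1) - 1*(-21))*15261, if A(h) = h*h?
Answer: 335742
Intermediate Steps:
A(h) = h²
(A(1) - 1*(-21))*15261 = (1² - 1*(-21))*15261 = (1 + 21)*15261 = 22*15261 = 335742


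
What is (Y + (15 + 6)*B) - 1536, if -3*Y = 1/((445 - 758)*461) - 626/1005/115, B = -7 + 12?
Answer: -71592825855182/50029990425 ≈ -1431.0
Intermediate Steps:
B = 5
Y = 90442993/50029990425 (Y = -(1/((445 - 758)*461) - 626/1005/115)/3 = -((1/461)/(-313) - 626*1/1005*(1/115))/3 = -(-1/313*1/461 - 626/1005*1/115)/3 = -(-1/144293 - 626/115575)/3 = -1/3*(-90442993/16676663475) = 90442993/50029990425 ≈ 0.0018078)
(Y + (15 + 6)*B) - 1536 = (90442993/50029990425 + (15 + 6)*5) - 1536 = (90442993/50029990425 + 21*5) - 1536 = (90442993/50029990425 + 105) - 1536 = 5253239437618/50029990425 - 1536 = -71592825855182/50029990425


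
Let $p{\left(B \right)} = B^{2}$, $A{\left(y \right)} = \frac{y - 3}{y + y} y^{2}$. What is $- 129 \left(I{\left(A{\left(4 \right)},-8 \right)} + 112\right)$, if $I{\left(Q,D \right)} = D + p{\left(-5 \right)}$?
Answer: $-16641$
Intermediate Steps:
$A{\left(y \right)} = \frac{y \left(-3 + y\right)}{2}$ ($A{\left(y \right)} = \frac{-3 + y}{2 y} y^{2} = \frac{y \left(-3 + y\right)}{2}$)
$I{\left(Q,D \right)} = 25 + D$ ($I{\left(Q,D \right)} = D + \left(-5\right)^{2} = D + 25 = 25 + D$)
$- 129 \left(I{\left(A{\left(4 \right)},-8 \right)} + 112\right) = - 129 \left(\left(25 - 8\right) + 112\right) = - 129 \left(17 + 112\right) = \left(-129\right) 129 = -16641$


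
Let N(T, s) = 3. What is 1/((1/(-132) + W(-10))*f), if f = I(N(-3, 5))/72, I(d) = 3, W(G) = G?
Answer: -3168/1321 ≈ -2.3982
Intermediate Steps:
f = 1/24 (f = 3/72 = 3*(1/72) = 1/24 ≈ 0.041667)
1/((1/(-132) + W(-10))*f) = 1/((1/(-132) - 10)*(1/24)) = 1/((-1/132 - 10)*(1/24)) = 1/(-1321/132*1/24) = 1/(-1321/3168) = -3168/1321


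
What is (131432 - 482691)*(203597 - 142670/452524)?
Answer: -16181164914736461/226262 ≈ -7.1515e+10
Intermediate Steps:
(131432 - 482691)*(203597 - 142670/452524) = -351259*(203597 - 142670*1/452524) = -351259*(203597 - 71335/226262) = -351259*46066193079/226262 = -16181164914736461/226262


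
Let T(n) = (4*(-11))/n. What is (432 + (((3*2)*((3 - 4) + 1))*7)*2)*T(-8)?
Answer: 2376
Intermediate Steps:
T(n) = -44/n
(432 + (((3*2)*((3 - 4) + 1))*7)*2)*T(-8) = (432 + (((3*2)*((3 - 4) + 1))*7)*2)*(-44/(-8)) = (432 + ((6*(-1 + 1))*7)*2)*(-44*(-1/8)) = (432 + ((6*0)*7)*2)*(11/2) = (432 + (0*7)*2)*(11/2) = (432 + 0*2)*(11/2) = (432 + 0)*(11/2) = 432*(11/2) = 2376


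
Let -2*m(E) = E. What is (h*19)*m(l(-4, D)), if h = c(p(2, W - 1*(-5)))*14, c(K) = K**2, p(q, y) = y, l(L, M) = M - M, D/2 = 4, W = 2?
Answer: 0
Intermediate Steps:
D = 8 (D = 2*4 = 8)
l(L, M) = 0
m(E) = -E/2
h = 686 (h = (2 - 1*(-5))**2*14 = (2 + 5)**2*14 = 7**2*14 = 49*14 = 686)
(h*19)*m(l(-4, D)) = (686*19)*(-1/2*0) = 13034*0 = 0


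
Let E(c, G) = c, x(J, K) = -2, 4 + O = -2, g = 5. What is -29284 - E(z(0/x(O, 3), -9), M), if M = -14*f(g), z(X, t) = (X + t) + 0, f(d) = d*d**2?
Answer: -29275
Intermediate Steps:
O = -6 (O = -4 - 2 = -6)
f(d) = d**3
z(X, t) = X + t
M = -1750 (M = -14*5**3 = -14*125 = -1750)
-29284 - E(z(0/x(O, 3), -9), M) = -29284 - (0/(-2) - 9) = -29284 - (0*(-1/2) - 9) = -29284 - (0 - 9) = -29284 - 1*(-9) = -29284 + 9 = -29275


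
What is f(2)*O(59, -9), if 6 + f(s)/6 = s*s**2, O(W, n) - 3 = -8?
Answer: -60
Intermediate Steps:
O(W, n) = -5 (O(W, n) = 3 - 8 = -5)
f(s) = -36 + 6*s**3 (f(s) = -36 + 6*(s*s**2) = -36 + 6*s**3)
f(2)*O(59, -9) = (-36 + 6*2**3)*(-5) = (-36 + 6*8)*(-5) = (-36 + 48)*(-5) = 12*(-5) = -60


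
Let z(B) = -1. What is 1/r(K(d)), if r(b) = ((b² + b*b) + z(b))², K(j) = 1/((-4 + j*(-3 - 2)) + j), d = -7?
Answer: 82944/82369 ≈ 1.0070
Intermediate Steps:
K(j) = 1/(-4 - 4*j) (K(j) = 1/((-4 + j*(-5)) + j) = 1/((-4 - 5*j) + j) = 1/(-4 - 4*j))
r(b) = (-1 + 2*b²)² (r(b) = ((b² + b*b) - 1)² = ((b² + b²) - 1)² = (2*b² - 1)² = (-1 + 2*b²)²)
1/r(K(d)) = 1/((-1 + 2*(-1/(4 + 4*(-7)))²)²) = 1/((-1 + 2*(-1/(4 - 28))²)²) = 1/((-1 + 2*(-1/(-24))²)²) = 1/((-1 + 2*(-1*(-1/24))²)²) = 1/((-1 + 2*(1/24)²)²) = 1/((-1 + 2*(1/576))²) = 1/((-1 + 1/288)²) = 1/((-287/288)²) = 1/(82369/82944) = 82944/82369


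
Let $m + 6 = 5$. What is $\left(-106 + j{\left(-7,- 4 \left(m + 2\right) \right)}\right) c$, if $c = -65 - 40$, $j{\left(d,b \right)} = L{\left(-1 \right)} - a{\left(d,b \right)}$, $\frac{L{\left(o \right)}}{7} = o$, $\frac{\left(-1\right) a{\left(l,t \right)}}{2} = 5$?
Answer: $10815$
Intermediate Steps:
$m = -1$ ($m = -6 + 5 = -1$)
$a{\left(l,t \right)} = -10$ ($a{\left(l,t \right)} = \left(-2\right) 5 = -10$)
$L{\left(o \right)} = 7 o$
$j{\left(d,b \right)} = 3$ ($j{\left(d,b \right)} = 7 \left(-1\right) - -10 = -7 + 10 = 3$)
$c = -105$ ($c = -65 - 40 = -105$)
$\left(-106 + j{\left(-7,- 4 \left(m + 2\right) \right)}\right) c = \left(-106 + 3\right) \left(-105\right) = \left(-103\right) \left(-105\right) = 10815$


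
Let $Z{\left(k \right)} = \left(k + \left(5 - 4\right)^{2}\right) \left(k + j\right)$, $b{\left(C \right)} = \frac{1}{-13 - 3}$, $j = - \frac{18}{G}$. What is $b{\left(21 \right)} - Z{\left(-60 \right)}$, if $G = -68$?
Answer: $- \frac{958649}{272} \approx -3524.4$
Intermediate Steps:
$j = \frac{9}{34}$ ($j = - \frac{18}{-68} = \left(-18\right) \left(- \frac{1}{68}\right) = \frac{9}{34} \approx 0.26471$)
$b{\left(C \right)} = - \frac{1}{16}$ ($b{\left(C \right)} = \frac{1}{-16} = - \frac{1}{16}$)
$Z{\left(k \right)} = \left(1 + k\right) \left(\frac{9}{34} + k\right)$ ($Z{\left(k \right)} = \left(k + \left(5 - 4\right)^{2}\right) \left(k + \frac{9}{34}\right) = \left(k + 1^{2}\right) \left(\frac{9}{34} + k\right) = \left(k + 1\right) \left(\frac{9}{34} + k\right) = \left(1 + k\right) \left(\frac{9}{34} + k\right)$)
$b{\left(21 \right)} - Z{\left(-60 \right)} = - \frac{1}{16} - \left(\frac{9}{34} + \left(-60\right)^{2} + \frac{43}{34} \left(-60\right)\right) = - \frac{1}{16} - \left(\frac{9}{34} + 3600 - \frac{1290}{17}\right) = - \frac{1}{16} - \frac{119829}{34} = - \frac{958649}{272}$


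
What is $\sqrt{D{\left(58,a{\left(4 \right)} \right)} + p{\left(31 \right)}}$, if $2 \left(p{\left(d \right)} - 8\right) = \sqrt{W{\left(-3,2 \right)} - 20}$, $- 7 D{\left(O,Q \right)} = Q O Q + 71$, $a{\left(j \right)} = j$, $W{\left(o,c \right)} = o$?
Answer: $\frac{\sqrt{-26404 + 98 i \sqrt{23}}}{14} \approx 0.1033 + 11.607 i$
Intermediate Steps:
$D{\left(O,Q \right)} = - \frac{71}{7} - \frac{O Q^{2}}{7}$ ($D{\left(O,Q \right)} = - \frac{Q O Q + 71}{7} = - \frac{O Q Q + 71}{7} = - \frac{O Q^{2} + 71}{7} = - \frac{71 + O Q^{2}}{7} = - \frac{71}{7} - \frac{O Q^{2}}{7}$)
$p{\left(d \right)} = 8 + \frac{i \sqrt{23}}{2}$ ($p{\left(d \right)} = 8 + \frac{\sqrt{-3 - 20}}{2} = 8 + \frac{\sqrt{-23}}{2} = 8 + \frac{i \sqrt{23}}{2}$)
$\sqrt{D{\left(58,a{\left(4 \right)} \right)} + p{\left(31 \right)}} = \sqrt{\left(- \frac{71}{7} - \frac{58 \cdot 4^{2}}{7}\right) + \left(8 + \frac{i \sqrt{23}}{2}\right)} = \sqrt{\left(- \frac{71}{7} - \frac{58}{7} \cdot 16\right) + \left(8 + \frac{i \sqrt{23}}{2}\right)} = \sqrt{\left(- \frac{71}{7} - \frac{928}{7}\right) + \left(8 + \frac{i \sqrt{23}}{2}\right)} = \sqrt{- \frac{999}{7} + \left(8 + \frac{i \sqrt{23}}{2}\right)} = \sqrt{- \frac{943}{7} + \frac{i \sqrt{23}}{2}}$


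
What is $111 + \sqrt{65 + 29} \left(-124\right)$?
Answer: $111 - 124 \sqrt{94} \approx -1091.2$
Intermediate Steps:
$111 + \sqrt{65 + 29} \left(-124\right) = 111 + \sqrt{94} \left(-124\right) = 111 - 124 \sqrt{94}$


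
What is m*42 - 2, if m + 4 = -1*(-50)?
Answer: 1930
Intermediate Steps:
m = 46 (m = -4 - 1*(-50) = -4 + 50 = 46)
m*42 - 2 = 46*42 - 2 = 1932 - 2 = 1930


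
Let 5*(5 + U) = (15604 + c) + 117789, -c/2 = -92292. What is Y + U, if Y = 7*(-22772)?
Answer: -479068/5 ≈ -95814.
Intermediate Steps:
c = 184584 (c = -2*(-92292) = 184584)
U = 317952/5 (U = -5 + ((15604 + 184584) + 117789)/5 = -5 + (200188 + 117789)/5 = -5 + (1/5)*317977 = -5 + 317977/5 = 317952/5 ≈ 63590.)
Y = -159404
Y + U = -159404 + 317952/5 = -479068/5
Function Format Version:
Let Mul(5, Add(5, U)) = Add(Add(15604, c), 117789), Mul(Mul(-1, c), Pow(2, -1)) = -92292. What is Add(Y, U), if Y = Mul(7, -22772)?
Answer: Rational(-479068, 5) ≈ -95814.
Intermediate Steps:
c = 184584 (c = Mul(-2, -92292) = 184584)
U = Rational(317952, 5) (U = Add(-5, Mul(Rational(1, 5), Add(Add(15604, 184584), 117789))) = Add(-5, Mul(Rational(1, 5), Add(200188, 117789))) = Add(-5, Mul(Rational(1, 5), 317977)) = Add(-5, Rational(317977, 5)) = Rational(317952, 5) ≈ 63590.)
Y = -159404
Add(Y, U) = Add(-159404, Rational(317952, 5)) = Rational(-479068, 5)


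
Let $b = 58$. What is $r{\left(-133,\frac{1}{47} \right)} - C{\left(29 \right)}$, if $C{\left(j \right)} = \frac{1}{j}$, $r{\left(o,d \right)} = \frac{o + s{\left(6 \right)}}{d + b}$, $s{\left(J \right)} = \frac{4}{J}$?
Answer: $- \frac{549292}{237249} \approx -2.3153$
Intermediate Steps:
$r{\left(o,d \right)} = \frac{\frac{2}{3} + o}{58 + d}$ ($r{\left(o,d \right)} = \frac{o + \frac{4}{6}}{d + 58} = \frac{o + 4 \cdot \frac{1}{6}}{58 + d} = \frac{o + \frac{2}{3}}{58 + d} = \frac{\frac{2}{3} + o}{58 + d}$)
$r{\left(-133,\frac{1}{47} \right)} - C{\left(29 \right)} = \frac{\frac{2}{3} - 133}{58 + \frac{1}{47}} - \frac{1}{29} = \frac{1}{58 + \frac{1}{47}} \left(- \frac{397}{3}\right) - \frac{1}{29} = \frac{1}{\frac{2727}{47}} \left(- \frac{397}{3}\right) - \frac{1}{29} = \frac{47}{2727} \left(- \frac{397}{3}\right) - \frac{1}{29} = - \frac{18659}{8181} - \frac{1}{29} = - \frac{549292}{237249}$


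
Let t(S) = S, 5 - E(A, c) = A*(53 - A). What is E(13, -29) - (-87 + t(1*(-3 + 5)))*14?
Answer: 675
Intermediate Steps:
E(A, c) = 5 - A*(53 - A)
E(13, -29) - (-87 + t(1*(-3 + 5)))*14 = (5 + 13² - 53*13) - (-87 + 1*(-3 + 5))*14 = (5 + 169 - 689) - (-87 + 1*2)*14 = -515 - (-87 + 2)*14 = -515 - (-85)*14 = -515 - 1*(-1190) = -515 + 1190 = 675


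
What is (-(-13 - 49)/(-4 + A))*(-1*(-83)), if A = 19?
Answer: 5146/15 ≈ 343.07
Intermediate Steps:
(-(-13 - 49)/(-4 + A))*(-1*(-83)) = (-(-13 - 49)/(-4 + 19))*(-1*(-83)) = -(-62)/15*83 = -1*(-62/15)*83 = (62/15)*83 = 5146/15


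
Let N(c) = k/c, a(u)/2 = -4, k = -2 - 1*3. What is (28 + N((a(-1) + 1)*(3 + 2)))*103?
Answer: 20291/7 ≈ 2898.7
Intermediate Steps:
k = -5 (k = -2 - 3 = -5)
a(u) = -8 (a(u) = 2*(-4) = -8)
N(c) = -5/c
(28 + N((a(-1) + 1)*(3 + 2)))*103 = (28 - 5*1/((-8 + 1)*(3 + 2)))*103 = (28 - 5/((-7*5)))*103 = (28 - 5/(-35))*103 = (28 - 5*(-1/35))*103 = (28 + ⅐)*103 = (197/7)*103 = 20291/7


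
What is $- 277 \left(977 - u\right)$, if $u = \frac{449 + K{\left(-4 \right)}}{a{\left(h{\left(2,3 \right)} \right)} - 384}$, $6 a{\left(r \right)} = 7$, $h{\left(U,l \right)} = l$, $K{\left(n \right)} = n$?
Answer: $- \frac{622374403}{2297} \approx -2.7095 \cdot 10^{5}$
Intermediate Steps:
$a{\left(r \right)} = \frac{7}{6}$ ($a{\left(r \right)} = \frac{1}{6} \cdot 7 = \frac{7}{6}$)
$u = - \frac{2670}{2297}$ ($u = \frac{449 - 4}{\frac{7}{6} - 384} = \frac{445}{\frac{7}{6} - 384} = \frac{445}{- \frac{2297}{6}} = 445 \left(- \frac{6}{2297}\right) = - \frac{2670}{2297} \approx -1.1624$)
$- 277 \left(977 - u\right) = - 277 \left(977 - - \frac{2670}{2297}\right) = - 277 \left(977 + \frac{2670}{2297}\right) = \left(-277\right) \frac{2246839}{2297} = - \frac{622374403}{2297}$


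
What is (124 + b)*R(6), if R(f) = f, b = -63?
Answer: 366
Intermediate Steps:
(124 + b)*R(6) = (124 - 63)*6 = 61*6 = 366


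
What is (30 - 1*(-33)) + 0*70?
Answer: 63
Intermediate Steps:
(30 - 1*(-33)) + 0*70 = (30 + 33) + 0 = 63 + 0 = 63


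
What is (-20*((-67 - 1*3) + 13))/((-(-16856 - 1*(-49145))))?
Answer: -380/10763 ≈ -0.035306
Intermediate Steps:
(-20*((-67 - 1*3) + 13))/((-(-16856 - 1*(-49145)))) = (-20*((-67 - 3) + 13))/((-(-16856 + 49145))) = (-20*(-70 + 13))/((-1*32289)) = -20*(-57)/(-32289) = 1140*(-1/32289) = -380/10763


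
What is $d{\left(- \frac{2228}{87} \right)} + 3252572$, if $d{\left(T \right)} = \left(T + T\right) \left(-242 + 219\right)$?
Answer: $\frac{283076252}{87} \approx 3.2538 \cdot 10^{6}$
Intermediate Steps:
$d{\left(T \right)} = - 46 T$ ($d{\left(T \right)} = 2 T \left(-23\right) = - 46 T$)
$d{\left(- \frac{2228}{87} \right)} + 3252572 = - 46 \left(- \frac{2228}{87}\right) + 3252572 = - 46 \left(\left(-2228\right) \frac{1}{87}\right) + 3252572 = \left(-46\right) \left(- \frac{2228}{87}\right) + 3252572 = \frac{102488}{87} + 3252572 = \frac{283076252}{87}$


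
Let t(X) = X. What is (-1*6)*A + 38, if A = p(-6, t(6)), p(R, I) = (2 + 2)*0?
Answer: 38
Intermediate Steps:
p(R, I) = 0 (p(R, I) = 4*0 = 0)
A = 0
(-1*6)*A + 38 = -1*6*0 + 38 = -6*0 + 38 = 0 + 38 = 38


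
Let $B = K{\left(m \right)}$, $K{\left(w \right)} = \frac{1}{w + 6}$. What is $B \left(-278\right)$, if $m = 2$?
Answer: $- \frac{139}{4} \approx -34.75$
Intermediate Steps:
$K{\left(w \right)} = \frac{1}{6 + w}$
$B = \frac{1}{8}$ ($B = \frac{1}{6 + 2} = \frac{1}{8} \approx 0.125$)
$B \left(-278\right) = \frac{1}{8} \left(-278\right) = - \frac{139}{4}$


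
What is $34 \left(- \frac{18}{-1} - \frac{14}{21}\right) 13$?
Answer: $\frac{22984}{3} \approx 7661.3$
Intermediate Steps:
$34 \left(- \frac{18}{-1} - \frac{14}{21}\right) 13 = 34 \left(\left(-18\right) \left(-1\right) - \frac{2}{3}\right) 13 = 34 \left(18 - \frac{2}{3}\right) 13 = 34 \cdot \frac{52}{3} \cdot 13 = \frac{1768}{3} \cdot 13 = \frac{22984}{3}$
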